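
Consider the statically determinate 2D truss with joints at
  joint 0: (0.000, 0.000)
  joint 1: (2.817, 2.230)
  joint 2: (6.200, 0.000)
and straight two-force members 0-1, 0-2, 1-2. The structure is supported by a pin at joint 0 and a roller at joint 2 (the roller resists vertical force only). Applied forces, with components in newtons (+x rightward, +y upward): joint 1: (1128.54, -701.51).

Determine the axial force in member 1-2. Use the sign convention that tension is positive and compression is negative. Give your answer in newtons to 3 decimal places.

-1316.664

N=3 nodes, M=3 members, R=3 reactions → 2N=6, M+R=6
member 0 (0-1): L=3.5928, (cx,cy)=(0.7841,0.6207)
member 1 (0-2): L=6.2000, (cx,cy)=(1.0000,0.0000)
member 2 (1-2): L=4.0519, (cx,cy)=(0.8349,-0.5504)
solve A·x = −loads:
  F[0-1] = +37.2732 N (tension)
  F[0-2] = +1099.3154 N (tension)
  F[1-2] = -1316.6642 N (compression)
  Rx@0 = -1128.5400 N
  Ry@0 = -23.1348 N
  Ry@2 = +724.6448 N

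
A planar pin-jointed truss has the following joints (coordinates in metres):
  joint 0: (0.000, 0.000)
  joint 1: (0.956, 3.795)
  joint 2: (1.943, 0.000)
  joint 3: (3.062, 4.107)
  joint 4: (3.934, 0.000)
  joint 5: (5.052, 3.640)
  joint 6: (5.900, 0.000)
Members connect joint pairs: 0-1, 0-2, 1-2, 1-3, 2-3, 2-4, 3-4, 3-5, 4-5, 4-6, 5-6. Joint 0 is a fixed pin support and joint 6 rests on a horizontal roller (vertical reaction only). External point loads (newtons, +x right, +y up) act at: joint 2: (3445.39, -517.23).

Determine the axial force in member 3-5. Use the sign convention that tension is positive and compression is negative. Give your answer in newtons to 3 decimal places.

-88.146

N=7 nodes, M=11 members, R=3 reactions → 2N=14, M+R=14
member 0 (0-1): L=3.9136, (cx,cy)=(0.2443,0.9697)
member 1 (0-2): L=1.9430, (cx,cy)=(1.0000,0.0000)
member 2 (1-2): L=3.9212, (cx,cy)=(0.2517,-0.9678)
member 3 (1-3): L=2.1290, (cx,cy)=(0.9892,0.1465)
member 4 (2-3): L=4.2567, (cx,cy)=(0.2629,0.9648)
member 5 (2-4): L=1.9910, (cx,cy)=(1.0000,0.0000)
member 6 (3-4): L=4.1986, (cx,cy)=(0.2077,-0.9782)
member 7 (3-5): L=2.0441, (cx,cy)=(0.9736,-0.2285)
member 8 (4-5): L=3.8078, (cx,cy)=(0.2936,0.9559)
member 9 (4-6): L=1.9660, (cx,cy)=(1.0000,0.0000)
member 10 (5-6): L=3.7375, (cx,cy)=(0.2269,-0.9739)
solve A·x = −loads:
  F[0-1] = -357.7322 N (compression)
  F[0-2] = +3532.7764 N (tension)
  F[1-2] = +332.2563 N (tension)
  F[1-3] = -172.8837 N (compression)
  F[2-3] = +202.8040 N (tension)
  F[2-4] = +117.7043 N (tension)
  F[3-4] = -153.5450 N (compression)
  F[3-5] = -88.1457 N (compression)
  F[4-5] = +157.1218 N (tension)
  F[4-6] = +39.6825 N (tension)
  F[5-6] = -174.8965 N (compression)
  Rx@0 = -3445.3900 N
  Ry@0 = +346.8948 N
  Ry@6 = +170.3352 N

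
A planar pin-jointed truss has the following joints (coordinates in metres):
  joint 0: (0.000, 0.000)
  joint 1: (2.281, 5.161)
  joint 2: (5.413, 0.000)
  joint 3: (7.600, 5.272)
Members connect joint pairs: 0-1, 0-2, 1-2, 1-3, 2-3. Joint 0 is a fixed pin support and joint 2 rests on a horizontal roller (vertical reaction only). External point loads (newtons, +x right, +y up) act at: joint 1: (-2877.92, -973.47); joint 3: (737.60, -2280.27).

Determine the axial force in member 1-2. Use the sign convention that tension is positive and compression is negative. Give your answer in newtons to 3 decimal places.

853.307

N=4 nodes, M=5 members, R=3 reactions → 2N=8, M+R=8
member 0 (0-1): L=5.6426, (cx,cy)=(0.4042,0.9147)
member 1 (0-2): L=5.4130, (cx,cy)=(1.0000,0.0000)
member 2 (1-2): L=6.0370, (cx,cy)=(0.5188,-0.8549)
member 3 (1-3): L=5.3202, (cx,cy)=(0.9998,0.0209)
member 4 (2-3): L=5.7076, (cx,cy)=(0.3832,0.9237)
solve A·x = −loads:
  F[0-1] = -1823.1215 N (compression)
  F[0-2] = -1403.3293 N (compression)
  F[1-2] = +853.3068 N (tension)
  F[1-3] = +1698.6027 N (tension)
  F[2-3] = -2507.0555 N (compression)
  Rx@0 = +2140.3200 N
  Ry@0 = +1667.5181 N
  Ry@2 = +1586.2219 N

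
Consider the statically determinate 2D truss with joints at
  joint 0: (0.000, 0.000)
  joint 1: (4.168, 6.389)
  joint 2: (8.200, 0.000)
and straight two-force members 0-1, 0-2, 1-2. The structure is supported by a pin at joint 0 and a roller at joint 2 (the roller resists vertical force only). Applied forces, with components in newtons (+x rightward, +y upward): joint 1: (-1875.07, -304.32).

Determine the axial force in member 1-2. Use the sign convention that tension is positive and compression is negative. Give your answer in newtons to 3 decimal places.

N=3 nodes, M=3 members, R=3 reactions → 2N=6, M+R=6
member 0 (0-1): L=7.6283, (cx,cy)=(0.5464,0.8375)
member 1 (0-2): L=8.2000, (cx,cy)=(1.0000,0.0000)
member 2 (1-2): L=7.5549, (cx,cy)=(0.5337,-0.8457)
solve A·x = −loads:
  F[0-1] = -1923.0126 N (compression)
  F[0-2] = -824.3672 N (compression)
  F[1-2] = +1544.6434 N (tension)
  Rx@0 = +1875.0700 N
  Ry@0 = +1610.5903 N
  Ry@2 = -1306.2703 N

1544.643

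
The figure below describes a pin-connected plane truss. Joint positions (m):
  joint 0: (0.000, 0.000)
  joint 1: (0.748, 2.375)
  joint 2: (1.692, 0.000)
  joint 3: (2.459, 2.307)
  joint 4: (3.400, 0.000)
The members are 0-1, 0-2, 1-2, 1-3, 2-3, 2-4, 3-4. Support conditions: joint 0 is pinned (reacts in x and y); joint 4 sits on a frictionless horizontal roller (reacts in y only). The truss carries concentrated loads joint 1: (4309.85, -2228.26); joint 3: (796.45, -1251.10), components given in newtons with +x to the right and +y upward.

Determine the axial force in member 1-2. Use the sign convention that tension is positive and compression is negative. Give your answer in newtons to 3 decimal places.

-3872.714

N=5 nodes, M=7 members, R=3 reactions → 2N=10, M+R=10
member 0 (0-1): L=2.4900, (cx,cy)=(0.3004,0.9538)
member 1 (0-2): L=1.6920, (cx,cy)=(1.0000,0.0000)
member 2 (1-2): L=2.5557, (cx,cy)=(0.3694,-0.9293)
member 3 (1-3): L=1.7124, (cx,cy)=(0.9992,-0.0397)
member 4 (2-3): L=2.4312, (cx,cy)=(0.3155,0.9489)
member 5 (2-4): L=1.7080, (cx,cy)=(1.0000,0.0000)
member 6 (3-4): L=2.4915, (cx,cy)=(0.3777,-0.9259)
solve A·x = −loads:
  F[0-1] = +1537.6898 N (tension)
  F[0-2] = +4644.3766 N (tension)
  F[1-2] = -3872.7139 N (compression)
  F[1-3] = -2419.3864 N (compression)
  F[2-3] = +3792.5368 N (tension)
  F[2-4] = +2017.4308 N (tension)
  F[3-4] = -5341.6501 N (compression)
  Rx@0 = -5106.3000 N
  Ry@0 = -1466.6686 N
  Ry@4 = +4946.0286 N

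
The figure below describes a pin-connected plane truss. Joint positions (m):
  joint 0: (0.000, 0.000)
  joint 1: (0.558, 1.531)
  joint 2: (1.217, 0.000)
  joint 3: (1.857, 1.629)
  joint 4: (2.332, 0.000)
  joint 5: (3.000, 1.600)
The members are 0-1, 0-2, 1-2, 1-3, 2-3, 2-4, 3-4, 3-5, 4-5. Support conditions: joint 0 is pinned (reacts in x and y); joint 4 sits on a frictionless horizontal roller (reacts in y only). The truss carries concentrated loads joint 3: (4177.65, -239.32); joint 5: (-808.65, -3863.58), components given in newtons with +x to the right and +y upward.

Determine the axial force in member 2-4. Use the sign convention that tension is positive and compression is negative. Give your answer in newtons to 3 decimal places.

N=6 nodes, M=9 members, R=3 reactions → 2N=12, M+R=12
member 0 (0-1): L=1.6295, (cx,cy)=(0.3424,0.9395)
member 1 (0-2): L=1.2170, (cx,cy)=(1.0000,0.0000)
member 2 (1-2): L=1.6668, (cx,cy)=(0.3954,-0.9185)
member 3 (1-3): L=1.3027, (cx,cy)=(0.9972,0.0752)
member 4 (2-3): L=1.7502, (cx,cy)=(0.3657,0.9307)
member 5 (2-4): L=1.1150, (cx,cy)=(1.0000,0.0000)
member 6 (3-4): L=1.6968, (cx,cy)=(0.2799,-0.9600)
member 7 (3-5): L=1.1434, (cx,cy)=(0.9997,-0.0254)
member 8 (4-5): L=1.7338, (cx,cy)=(0.3853,0.9228)
solve A·x = −loads:
  F[0-1] = +3641.5792 N (tension)
  F[0-2] = +2122.0038 N (tension)
  F[1-2] = -3508.5552 N (compression)
  F[1-3] = +2641.6487 N (tension)
  F[2-3] = +3462.4856 N (tension)
  F[2-4] = -531.2903 N (compression)
  F[3-4] = -3834.2260 N (compression)
  F[3-5] = +796.2194 N (tension)
  F[4-5] = -4164.8999 N (compression)
  Rx@0 = -3369.0000 N
  Ry@0 = -3421.4178 N
  Ry@4 = +7524.3178 N

-531.290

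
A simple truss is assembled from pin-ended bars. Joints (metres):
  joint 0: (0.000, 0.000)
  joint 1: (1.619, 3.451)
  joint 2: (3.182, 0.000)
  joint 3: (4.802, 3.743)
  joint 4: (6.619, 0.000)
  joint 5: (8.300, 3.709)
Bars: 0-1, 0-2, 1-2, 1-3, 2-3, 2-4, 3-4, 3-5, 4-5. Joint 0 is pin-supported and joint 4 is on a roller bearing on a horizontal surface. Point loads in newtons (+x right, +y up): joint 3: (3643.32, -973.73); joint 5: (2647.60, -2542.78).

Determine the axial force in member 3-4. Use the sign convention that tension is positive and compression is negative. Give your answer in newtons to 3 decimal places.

-5483.355

N=6 nodes, M=9 members, R=3 reactions → 2N=12, M+R=12
member 0 (0-1): L=3.8119, (cx,cy)=(0.4247,0.9053)
member 1 (0-2): L=3.1820, (cx,cy)=(1.0000,0.0000)
member 2 (1-2): L=3.7885, (cx,cy)=(0.4126,-0.9109)
member 3 (1-3): L=3.1964, (cx,cy)=(0.9958,0.0914)
member 4 (2-3): L=4.0785, (cx,cy)=(0.3972,0.9177)
member 5 (2-4): L=3.4370, (cx,cy)=(1.0000,0.0000)
member 6 (3-4): L=4.1607, (cx,cy)=(0.4367,-0.8996)
member 7 (3-5): L=3.4982, (cx,cy)=(1.0000,-0.0097)
member 8 (4-5): L=4.0722, (cx,cy)=(0.4128,0.9108)
solve A·x = −loads:
  F[0-1] = +4332.5411 N (tension)
  F[0-2] = +4450.7907 N (tension)
  F[1-2] = -3956.2022 N (compression)
  F[1-3] = +3486.9184 N (tension)
  F[2-3] = +3926.8654 N (tension)
  F[2-4] = +1258.8256 N (tension)
  F[3-4] = -5483.3546 N (compression)
  F[3-5] = +3783.5556 N (tension)
  F[4-5] = -2751.3735 N (compression)
  Rx@0 = -6290.9200 N
  Ry@0 = -3922.3509 N
  Ry@4 = +7438.8609 N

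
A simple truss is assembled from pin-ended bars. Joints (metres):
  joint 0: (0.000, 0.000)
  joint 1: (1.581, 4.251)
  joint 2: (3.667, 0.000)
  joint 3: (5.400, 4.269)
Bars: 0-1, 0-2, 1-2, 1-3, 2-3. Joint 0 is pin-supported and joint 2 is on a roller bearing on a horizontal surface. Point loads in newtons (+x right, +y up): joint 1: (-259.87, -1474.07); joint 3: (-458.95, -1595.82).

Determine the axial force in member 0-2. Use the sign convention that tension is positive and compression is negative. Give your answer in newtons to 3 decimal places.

N=4 nodes, M=5 members, R=3 reactions → 2N=8, M+R=8
member 0 (0-1): L=4.5355, (cx,cy)=(0.3486,0.9373)
member 1 (0-2): L=3.6670, (cx,cy)=(1.0000,0.0000)
member 2 (1-2): L=4.7352, (cx,cy)=(0.4405,-0.8977)
member 3 (1-3): L=3.8190, (cx,cy)=(1.0000,0.0047)
member 4 (2-3): L=4.6073, (cx,cy)=(0.3761,0.9266)
solve A·x = −loads:
  F[0-1] = -981.4732 N (compression)
  F[0-2] = -376.6931 N (compression)
  F[1-2] = -616.2879 N (compression)
  F[1-3] = +189.2371 N (tension)
  F[2-3] = -1723.2622 N (compression)
  Rx@0 = +718.8200 N
  Ry@0 = +919.9124 N
  Ry@2 = +2149.9776 N

-376.693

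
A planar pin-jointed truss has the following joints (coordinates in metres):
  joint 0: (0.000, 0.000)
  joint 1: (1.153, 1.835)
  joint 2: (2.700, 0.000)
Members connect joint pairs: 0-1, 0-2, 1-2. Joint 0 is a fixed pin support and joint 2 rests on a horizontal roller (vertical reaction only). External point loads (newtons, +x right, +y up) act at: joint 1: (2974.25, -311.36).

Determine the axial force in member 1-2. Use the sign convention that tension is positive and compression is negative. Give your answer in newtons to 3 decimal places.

N=3 nodes, M=3 members, R=3 reactions → 2N=6, M+R=6
member 0 (0-1): L=2.1672, (cx,cy)=(0.5320,0.8467)
member 1 (0-2): L=2.7000, (cx,cy)=(1.0000,0.0000)
member 2 (1-2): L=2.4001, (cx,cy)=(0.6446,-0.7646)
solve A·x = −loads:
  F[0-1] = +2176.6090 N (tension)
  F[0-2] = +1816.2292 N (tension)
  F[1-2] = -2817.7855 N (compression)
  Rx@0 = -2974.2500 N
  Ry@0 = -1842.9907 N
  Ry@2 = +2154.3507 N

-2817.786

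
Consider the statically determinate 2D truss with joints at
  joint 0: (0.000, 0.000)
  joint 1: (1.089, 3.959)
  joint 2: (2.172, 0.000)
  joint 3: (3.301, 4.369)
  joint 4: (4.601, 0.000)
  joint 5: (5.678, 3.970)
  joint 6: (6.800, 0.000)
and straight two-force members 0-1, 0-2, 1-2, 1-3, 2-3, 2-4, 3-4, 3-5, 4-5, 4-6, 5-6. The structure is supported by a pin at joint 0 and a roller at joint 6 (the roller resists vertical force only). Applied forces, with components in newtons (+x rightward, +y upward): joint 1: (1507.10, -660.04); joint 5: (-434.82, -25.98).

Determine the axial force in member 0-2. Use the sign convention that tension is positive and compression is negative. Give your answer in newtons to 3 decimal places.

1054.411

N=7 nodes, M=11 members, R=3 reactions → 2N=14, M+R=14
member 0 (0-1): L=4.1060, (cx,cy)=(0.2652,0.9642)
member 1 (0-2): L=2.1720, (cx,cy)=(1.0000,0.0000)
member 2 (1-2): L=4.1045, (cx,cy)=(0.2639,-0.9646)
member 3 (1-3): L=2.2497, (cx,cy)=(0.9833,0.1822)
member 4 (2-3): L=4.5125, (cx,cy)=(0.2502,0.9682)
member 5 (2-4): L=2.4290, (cx,cy)=(1.0000,0.0000)
member 6 (3-4): L=4.5583, (cx,cy)=(0.2852,-0.9585)
member 7 (3-5): L=2.4103, (cx,cy)=(0.9862,-0.1655)
member 8 (4-5): L=4.1135, (cx,cy)=(0.2618,0.9651)
member 9 (4-6): L=2.1990, (cx,cy)=(1.0000,0.0000)
member 10 (5-6): L=4.1255, (cx,cy)=(0.2720,-0.9623)
solve A·x = −loads:
  F[0-1] = +67.3739 N (tension)
  F[0-2] = +1054.4112 N (tension)
  F[1-2] = -987.7311 N (compression)
  F[1-3] = -1249.5355 N (compression)
  F[2-3] = +984.0229 N (tension)
  F[2-4] = +547.5933 N (tension)
  F[3-4] = -615.0845 N (compression)
  F[3-5] = -818.2853 N (compression)
  F[4-5] = +610.8486 N (tension)
  F[4-6] = +212.2420 N (tension)
  F[5-6] = -780.3969 N (compression)
  Rx@0 = -1072.2800 N
  Ry@0 = -64.9611 N
  Ry@6 = +750.9811 N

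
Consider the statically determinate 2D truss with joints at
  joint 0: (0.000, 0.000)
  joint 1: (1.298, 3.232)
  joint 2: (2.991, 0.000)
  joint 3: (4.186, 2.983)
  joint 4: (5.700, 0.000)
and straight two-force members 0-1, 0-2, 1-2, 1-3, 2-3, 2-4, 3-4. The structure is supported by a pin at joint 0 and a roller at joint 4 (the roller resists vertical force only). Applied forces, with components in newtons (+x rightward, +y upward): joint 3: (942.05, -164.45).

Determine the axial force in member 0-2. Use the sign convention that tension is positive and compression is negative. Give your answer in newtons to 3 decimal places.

761.597

N=5 nodes, M=7 members, R=3 reactions → 2N=10, M+R=10
member 0 (0-1): L=3.4829, (cx,cy)=(0.3727,0.9280)
member 1 (0-2): L=2.9910, (cx,cy)=(1.0000,0.0000)
member 2 (1-2): L=3.6486, (cx,cy)=(0.4640,-0.8858)
member 3 (1-3): L=2.8987, (cx,cy)=(0.9963,-0.0859)
member 4 (2-3): L=3.2135, (cx,cy)=(0.3719,0.9283)
member 5 (2-4): L=2.7090, (cx,cy)=(1.0000,0.0000)
member 6 (3-4): L=3.3452, (cx,cy)=(0.4526,-0.8917)
solve A·x = −loads:
  F[0-1] = +484.2078 N (tension)
  F[0-2] = +761.5967 N (tension)
  F[1-2] = -549.6263 N (compression)
  F[1-3] = +437.1050 N (tension)
  F[2-3] = +524.4878 N (tension)
  F[2-4] = +311.5175 N (tension)
  F[3-4] = -688.3052 N (compression)
  Rx@0 = -942.0500 N
  Ry@0 = -449.3259 N
  Ry@4 = +613.7759 N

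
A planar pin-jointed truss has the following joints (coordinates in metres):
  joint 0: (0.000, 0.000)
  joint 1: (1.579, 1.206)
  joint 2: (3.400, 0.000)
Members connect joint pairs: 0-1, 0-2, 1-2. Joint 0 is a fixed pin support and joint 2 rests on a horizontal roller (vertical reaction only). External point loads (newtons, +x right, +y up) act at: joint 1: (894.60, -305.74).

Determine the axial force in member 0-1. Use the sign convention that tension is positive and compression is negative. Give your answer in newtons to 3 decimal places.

253.004

N=3 nodes, M=3 members, R=3 reactions → 2N=6, M+R=6
member 0 (0-1): L=1.9869, (cx,cy)=(0.7947,0.6070)
member 1 (0-2): L=3.4000, (cx,cy)=(1.0000,0.0000)
member 2 (1-2): L=2.1841, (cx,cy)=(0.8337,-0.5522)
solve A·x = −loads:
  F[0-1] = +253.0040 N (tension)
  F[0-2] = +693.5339 N (tension)
  F[1-2] = -831.8379 N (compression)
  Rx@0 = -894.6000 N
  Ry@0 = -153.5691 N
  Ry@2 = +459.3091 N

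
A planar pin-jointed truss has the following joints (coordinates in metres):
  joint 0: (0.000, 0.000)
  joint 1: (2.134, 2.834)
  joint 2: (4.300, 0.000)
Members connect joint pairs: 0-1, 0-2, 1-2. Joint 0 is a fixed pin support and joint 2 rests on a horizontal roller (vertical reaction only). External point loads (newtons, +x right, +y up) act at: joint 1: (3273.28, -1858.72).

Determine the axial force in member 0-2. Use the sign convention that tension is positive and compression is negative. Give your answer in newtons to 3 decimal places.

N=3 nodes, M=3 members, R=3 reactions → 2N=6, M+R=6
member 0 (0-1): L=3.5476, (cx,cy)=(0.6015,0.7988)
member 1 (0-2): L=4.3000, (cx,cy)=(1.0000,0.0000)
member 2 (1-2): L=3.5669, (cx,cy)=(0.6072,-0.7945)
solve A·x = −loads:
  F[0-1] = +1528.5048 N (tension)
  F[0-2] = +2353.8349 N (tension)
  F[1-2] = -3876.2719 N (compression)
  Rx@0 = -3273.2800 N
  Ry@0 = -1221.0437 N
  Ry@2 = +3079.7637 N

2353.835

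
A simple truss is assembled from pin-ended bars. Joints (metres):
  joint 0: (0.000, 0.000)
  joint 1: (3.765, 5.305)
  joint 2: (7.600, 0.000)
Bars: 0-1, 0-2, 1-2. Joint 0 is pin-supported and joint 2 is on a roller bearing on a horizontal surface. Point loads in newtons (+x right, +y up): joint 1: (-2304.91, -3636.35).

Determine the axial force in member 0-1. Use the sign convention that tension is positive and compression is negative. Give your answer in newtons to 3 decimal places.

-4222.966

N=3 nodes, M=3 members, R=3 reactions → 2N=6, M+R=6
member 0 (0-1): L=6.5052, (cx,cy)=(0.5788,0.8155)
member 1 (0-2): L=7.6000, (cx,cy)=(1.0000,0.0000)
member 2 (1-2): L=6.5460, (cx,cy)=(0.5859,-0.8104)
solve A·x = −loads:
  F[0-1] = -4222.9656 N (compression)
  F[0-2] = +139.1883 N (tension)
  F[1-2] = -237.5823 N (compression)
  Rx@0 = +2304.9100 N
  Ry@0 = +3443.8092 N
  Ry@2 = +192.5408 N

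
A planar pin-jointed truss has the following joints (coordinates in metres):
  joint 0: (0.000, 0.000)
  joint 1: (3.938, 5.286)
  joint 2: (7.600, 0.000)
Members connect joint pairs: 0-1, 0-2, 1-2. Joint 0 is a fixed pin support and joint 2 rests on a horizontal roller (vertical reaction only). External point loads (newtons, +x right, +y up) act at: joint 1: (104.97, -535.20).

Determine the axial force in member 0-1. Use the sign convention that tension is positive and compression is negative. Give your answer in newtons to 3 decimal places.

-230.536

N=3 nodes, M=3 members, R=3 reactions → 2N=6, M+R=6
member 0 (0-1): L=6.5916, (cx,cy)=(0.5974,0.8019)
member 1 (0-2): L=7.6000, (cx,cy)=(1.0000,0.0000)
member 2 (1-2): L=6.4306, (cx,cy)=(0.5695,-0.8220)
solve A·x = −loads:
  F[0-1] = -230.5357 N (compression)
  F[0-2] = +242.6976 N (tension)
  F[1-2] = -426.1824 N (compression)
  Rx@0 = -104.9700 N
  Ry@0 = +184.8725 N
  Ry@2 = +350.3275 N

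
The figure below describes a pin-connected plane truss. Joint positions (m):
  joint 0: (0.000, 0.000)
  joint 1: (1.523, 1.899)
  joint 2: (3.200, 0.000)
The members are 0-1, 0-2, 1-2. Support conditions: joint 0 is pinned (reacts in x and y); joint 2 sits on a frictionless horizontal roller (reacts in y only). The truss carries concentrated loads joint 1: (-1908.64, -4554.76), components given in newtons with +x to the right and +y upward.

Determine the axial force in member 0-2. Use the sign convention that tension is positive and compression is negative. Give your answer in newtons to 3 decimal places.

914.113

N=3 nodes, M=3 members, R=3 reactions → 2N=6, M+R=6
member 0 (0-1): L=2.4343, (cx,cy)=(0.6256,0.7801)
member 1 (0-2): L=3.2000, (cx,cy)=(1.0000,0.0000)
member 2 (1-2): L=2.5335, (cx,cy)=(0.6619,-0.7496)
solve A·x = −loads:
  F[0-1] = -4511.7383 N (compression)
  F[0-2] = +914.1130 N (tension)
  F[1-2] = -1380.9711 N (compression)
  Rx@0 = +1908.6400 N
  Ry@0 = +3519.6375 N
  Ry@2 = +1035.1225 N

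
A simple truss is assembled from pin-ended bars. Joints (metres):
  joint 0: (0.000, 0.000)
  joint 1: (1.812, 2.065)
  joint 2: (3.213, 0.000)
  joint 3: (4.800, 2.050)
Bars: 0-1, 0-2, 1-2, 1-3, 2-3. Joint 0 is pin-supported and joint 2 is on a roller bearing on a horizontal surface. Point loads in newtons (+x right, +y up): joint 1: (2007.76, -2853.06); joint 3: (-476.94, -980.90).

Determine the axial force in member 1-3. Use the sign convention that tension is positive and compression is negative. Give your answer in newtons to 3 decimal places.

281.330

N=4 nodes, M=5 members, R=3 reactions → 2N=8, M+R=8
member 0 (0-1): L=2.7473, (cx,cy)=(0.6596,0.7517)
member 1 (0-2): L=3.2130, (cx,cy)=(1.0000,0.0000)
member 2 (1-2): L=2.4954, (cx,cy)=(0.5614,-0.8275)
member 3 (1-3): L=2.9880, (cx,cy)=(1.0000,-0.0050)
member 4 (2-3): L=2.5925, (cx,cy)=(0.6121,0.7907)
solve A·x = −loads:
  F[0-1] = +301.3796 N (tension)
  F[0-2] = +1332.0419 N (tension)
  F[1-2] = -3723.1681 N (compression)
  F[1-3] = +281.3304 N (tension)
  F[2-3] = -1238.6948 N (compression)
  Rx@0 = -1530.8200 N
  Ry@0 = -226.5324 N
  Ry@2 = +4060.4924 N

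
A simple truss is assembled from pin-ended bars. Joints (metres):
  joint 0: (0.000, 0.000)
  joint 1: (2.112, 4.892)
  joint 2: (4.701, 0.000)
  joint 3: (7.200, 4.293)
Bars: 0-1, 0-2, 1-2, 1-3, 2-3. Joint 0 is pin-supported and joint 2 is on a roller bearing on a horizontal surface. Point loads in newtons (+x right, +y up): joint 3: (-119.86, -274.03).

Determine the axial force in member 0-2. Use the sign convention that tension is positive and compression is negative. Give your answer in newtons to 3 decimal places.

-135.494

N=4 nodes, M=5 members, R=3 reactions → 2N=8, M+R=8
member 0 (0-1): L=5.3284, (cx,cy)=(0.3964,0.9181)
member 1 (0-2): L=4.7010, (cx,cy)=(1.0000,0.0000)
member 2 (1-2): L=5.5349, (cx,cy)=(0.4678,-0.8839)
member 3 (1-3): L=5.1231, (cx,cy)=(0.9931,-0.1169)
member 4 (2-3): L=4.9674, (cx,cy)=(0.5031,0.8642)
solve A·x = −loads:
  F[0-1] = +39.4448 N (tension)
  F[0-2] = -135.4945 N (compression)
  F[1-2] = -45.9161 N (compression)
  F[1-3] = +37.3687 N (tension)
  F[2-3] = -312.0213 N (compression)
  Rx@0 = +119.8600 N
  Ry@0 = -36.2140 N
  Ry@2 = +310.2440 N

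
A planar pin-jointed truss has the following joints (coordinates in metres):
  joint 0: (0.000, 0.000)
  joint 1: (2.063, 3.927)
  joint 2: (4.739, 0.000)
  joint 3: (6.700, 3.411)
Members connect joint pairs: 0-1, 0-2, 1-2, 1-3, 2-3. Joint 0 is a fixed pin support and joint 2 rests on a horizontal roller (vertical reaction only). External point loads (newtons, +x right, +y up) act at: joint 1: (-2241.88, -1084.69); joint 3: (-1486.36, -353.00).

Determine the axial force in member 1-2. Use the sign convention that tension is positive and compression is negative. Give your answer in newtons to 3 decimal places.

N=4 nodes, M=5 members, R=3 reactions → 2N=8, M+R=8
member 0 (0-1): L=4.4359, (cx,cy)=(0.4651,0.8853)
member 1 (0-2): L=4.7390, (cx,cy)=(1.0000,0.0000)
member 2 (1-2): L=4.7521, (cx,cy)=(0.5631,-0.8264)
member 3 (1-3): L=4.6656, (cx,cy)=(0.9939,-0.1106)
member 4 (2-3): L=3.9345, (cx,cy)=(0.4984,0.8669)
solve A·x = −loads:
  F[0-1] = -3833.8535 N (compression)
  F[0-2] = -1945.2373 N (compression)
  F[1-2] = +2956.9586 N (tension)
  F[1-3] = -1213.6947 N (compression)
  F[2-3] = -562.0099 N (compression)
  Rx@0 = +3728.2400 N
  Ry@0 = +3394.0144 N
  Ry@2 = -1956.3244 N

2956.959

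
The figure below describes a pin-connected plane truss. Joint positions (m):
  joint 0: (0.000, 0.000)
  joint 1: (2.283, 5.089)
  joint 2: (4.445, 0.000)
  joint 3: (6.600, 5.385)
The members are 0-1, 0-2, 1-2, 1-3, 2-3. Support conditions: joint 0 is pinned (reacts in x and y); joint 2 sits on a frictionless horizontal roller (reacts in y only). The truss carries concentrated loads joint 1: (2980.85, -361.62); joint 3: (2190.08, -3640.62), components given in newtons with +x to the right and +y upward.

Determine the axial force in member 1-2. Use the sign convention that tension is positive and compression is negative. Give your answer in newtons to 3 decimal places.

-8430.808

N=4 nodes, M=5 members, R=3 reactions → 2N=8, M+R=8
member 0 (0-1): L=5.5776, (cx,cy)=(0.4093,0.9124)
member 1 (0-2): L=4.4450, (cx,cy)=(1.0000,0.0000)
member 2 (1-2): L=5.5292, (cx,cy)=(0.3910,-0.9204)
member 3 (1-3): L=4.3271, (cx,cy)=(0.9977,0.0684)
member 4 (2-3): L=5.8002, (cx,cy)=(0.3715,0.9284)
solve A·x = −loads:
  F[0-1] = +8390.1066 N (tension)
  F[0-2] = +1736.7479 N (tension)
  F[1-2] = -8430.8081 N (compression)
  F[1-3] = +3758.7026 N (tension)
  F[2-3] = -4198.2590 N (compression)
  Rx@0 = -5170.9300 N
  Ry@0 = -7655.0821 N
  Ry@2 = +11657.3221 N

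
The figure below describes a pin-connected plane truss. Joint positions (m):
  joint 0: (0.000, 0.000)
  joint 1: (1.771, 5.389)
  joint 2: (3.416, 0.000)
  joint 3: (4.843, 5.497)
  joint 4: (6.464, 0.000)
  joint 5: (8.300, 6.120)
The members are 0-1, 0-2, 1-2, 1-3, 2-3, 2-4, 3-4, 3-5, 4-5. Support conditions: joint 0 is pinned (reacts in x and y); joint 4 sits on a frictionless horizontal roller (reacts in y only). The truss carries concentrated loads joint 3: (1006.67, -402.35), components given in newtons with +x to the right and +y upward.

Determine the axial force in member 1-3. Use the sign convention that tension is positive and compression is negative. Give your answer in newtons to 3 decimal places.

473.904

N=6 nodes, M=9 members, R=3 reactions → 2N=12, M+R=12
member 0 (0-1): L=5.6725, (cx,cy)=(0.3122,0.9500)
member 1 (0-2): L=3.4160, (cx,cy)=(1.0000,0.0000)
member 2 (1-2): L=5.6345, (cx,cy)=(0.2920,-0.9564)
member 3 (1-3): L=3.0739, (cx,cy)=(0.9994,0.0351)
member 4 (2-3): L=5.6792, (cx,cy)=(0.2513,0.9679)
member 5 (2-4): L=3.0480, (cx,cy)=(1.0000,0.0000)
member 6 (3-4): L=5.7310, (cx,cy)=(0.2828,-0.9592)
member 7 (3-5): L=3.5127, (cx,cy)=(0.9841,0.1774)
member 8 (4-5): L=6.3895, (cx,cy)=(0.2873,0.9578)
solve A·x = −loads:
  F[0-1] = +794.9096 N (tension)
  F[0-2] = +758.4948 N (tension)
  F[1-2] = -772.1664 N (compression)
  F[1-3] = +473.9037 N (tension)
  F[2-3] = +763.0043 N (tension)
  F[2-4] = +341.3406 N (tension)
  F[3-4] = -1206.8053 N (compression)
  F[3-5] = +0.0000 N (tension)
  F[4-5] = -0.0000 N (compression)
  Rx@0 = -1006.6700 N
  Ry@0 = -755.1757 N
  Ry@4 = +1157.5257 N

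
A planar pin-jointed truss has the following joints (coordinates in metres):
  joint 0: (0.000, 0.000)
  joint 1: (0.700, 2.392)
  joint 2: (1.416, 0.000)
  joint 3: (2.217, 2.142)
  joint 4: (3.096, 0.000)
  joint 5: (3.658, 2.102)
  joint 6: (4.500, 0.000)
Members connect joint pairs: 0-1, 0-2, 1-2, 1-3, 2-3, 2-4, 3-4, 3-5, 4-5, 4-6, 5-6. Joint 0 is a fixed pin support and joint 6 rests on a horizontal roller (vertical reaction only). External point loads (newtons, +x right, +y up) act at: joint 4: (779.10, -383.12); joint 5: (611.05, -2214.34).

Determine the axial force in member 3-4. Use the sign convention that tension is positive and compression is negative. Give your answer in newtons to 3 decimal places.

N=7 nodes, M=11 members, R=3 reactions → 2N=14, M+R=14
member 0 (0-1): L=2.4923, (cx,cy)=(0.2809,0.9597)
member 1 (0-2): L=1.4160, (cx,cy)=(1.0000,0.0000)
member 2 (1-2): L=2.4969, (cx,cy)=(0.2868,-0.9580)
member 3 (1-3): L=1.5375, (cx,cy)=(0.9867,-0.1626)
member 4 (2-3): L=2.2869, (cx,cy)=(0.3503,0.9367)
member 5 (2-4): L=1.6800, (cx,cy)=(1.0000,0.0000)
member 6 (3-4): L=2.3153, (cx,cy)=(0.3796,-0.9251)
member 7 (3-5): L=1.4416, (cx,cy)=(0.9996,-0.0277)
member 8 (4-5): L=2.1758, (cx,cy)=(0.2583,0.9661)
member 9 (4-6): L=1.4040, (cx,cy)=(1.0000,0.0000)
member 10 (5-6): L=2.2644, (cx,cy)=(0.3718,-0.9283)
solve A·x = −loads:
  F[0-1] = -258.8521 N (compression)
  F[0-2] = +1462.8519 N (tension)
  F[1-2] = +285.9352 N (tension)
  F[1-3] = -156.7833 N (compression)
  F[2-3] = -292.4529 N (compression)
  F[2-4] = +1647.2814 N (tension)
  F[3-4] = +279.4355 N (tension)
  F[3-5] = -363.3567 N (compression)
  F[4-5] = +128.9816 N (tension)
  F[4-6] = +940.9519 N (tension)
  F[5-6] = -2530.4781 N (compression)
  Rx@0 = -1390.1500 N
  Ry@0 = +248.4328 N
  Ry@6 = +2349.0272 N

279.435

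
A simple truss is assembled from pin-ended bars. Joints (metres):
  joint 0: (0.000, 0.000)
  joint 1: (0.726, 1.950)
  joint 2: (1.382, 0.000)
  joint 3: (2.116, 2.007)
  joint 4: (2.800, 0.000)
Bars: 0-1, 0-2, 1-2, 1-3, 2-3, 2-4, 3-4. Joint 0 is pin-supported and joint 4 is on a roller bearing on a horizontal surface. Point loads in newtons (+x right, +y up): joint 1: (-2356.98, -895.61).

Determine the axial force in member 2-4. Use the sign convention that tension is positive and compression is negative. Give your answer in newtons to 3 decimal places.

-480.282

N=5 nodes, M=7 members, R=3 reactions → 2N=10, M+R=10
member 0 (0-1): L=2.0808, (cx,cy)=(0.3489,0.9372)
member 1 (0-2): L=1.3820, (cx,cy)=(1.0000,0.0000)
member 2 (1-2): L=2.0574, (cx,cy)=(0.3189,-0.9478)
member 3 (1-3): L=1.3912, (cx,cy)=(0.9992,0.0410)
member 4 (2-3): L=2.1370, (cx,cy)=(0.3435,0.9392)
member 5 (2-4): L=1.4180, (cx,cy)=(1.0000,0.0000)
member 6 (3-4): L=2.1204, (cx,cy)=(0.3226,-0.9465)
solve A·x = −loads:
  F[0-1] = -2459.4189 N (compression)
  F[0-2] = -1498.8631 N (compression)
  F[1-2] = +1530.5903 N (tension)
  F[1-3] = +1011.6821 N (tension)
  F[2-3] = -1544.6735 N (compression)
  F[2-4] = -480.2823 N (compression)
  F[3-4] = +1488.8434 N (tension)
  Rx@0 = +2356.9800 N
  Ry@0 = +2304.8593 N
  Ry@4 = -1409.2493 N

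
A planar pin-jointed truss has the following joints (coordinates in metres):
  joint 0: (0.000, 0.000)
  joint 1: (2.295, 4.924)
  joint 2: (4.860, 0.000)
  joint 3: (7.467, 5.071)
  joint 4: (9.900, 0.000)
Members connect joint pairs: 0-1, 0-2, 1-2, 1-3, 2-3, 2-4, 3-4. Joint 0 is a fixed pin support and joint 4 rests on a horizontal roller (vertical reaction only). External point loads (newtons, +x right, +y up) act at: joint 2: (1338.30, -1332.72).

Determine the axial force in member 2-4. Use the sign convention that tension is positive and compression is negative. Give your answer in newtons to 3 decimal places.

313.898

N=5 nodes, M=7 members, R=3 reactions → 2N=10, M+R=10
member 0 (0-1): L=5.4326, (cx,cy)=(0.4225,0.9064)
member 1 (0-2): L=4.8600, (cx,cy)=(1.0000,0.0000)
member 2 (1-2): L=5.5520, (cx,cy)=(0.4620,-0.8869)
member 3 (1-3): L=5.1741, (cx,cy)=(0.9996,0.0284)
member 4 (2-3): L=5.7019, (cx,cy)=(0.4572,0.8894)
member 5 (2-4): L=5.0400, (cx,cy)=(1.0000,0.0000)
member 6 (3-4): L=5.6245, (cx,cy)=(0.4326,-0.9016)
solve A·x = −loads:
  F[0-1] = -748.5511 N (compression)
  F[0-2] = +1654.5270 N (tension)
  F[1-2] = +743.8635 N (tension)
  F[1-3] = -660.1535 N (compression)
  F[2-3] = +756.7280 N (tension)
  F[2-4] = +313.8980 N (tension)
  F[3-4] = -725.6498 N (compression)
  Rx@0 = -1338.3000 N
  Ry@0 = +678.4756 N
  Ry@4 = +654.2444 N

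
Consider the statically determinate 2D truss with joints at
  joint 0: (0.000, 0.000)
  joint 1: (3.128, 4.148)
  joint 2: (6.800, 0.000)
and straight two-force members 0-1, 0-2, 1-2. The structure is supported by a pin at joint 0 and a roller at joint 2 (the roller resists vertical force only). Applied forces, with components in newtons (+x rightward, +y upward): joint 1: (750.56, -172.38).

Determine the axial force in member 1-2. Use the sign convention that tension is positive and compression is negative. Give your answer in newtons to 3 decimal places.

-717.366

N=3 nodes, M=3 members, R=3 reactions → 2N=6, M+R=6
member 0 (0-1): L=5.1952, (cx,cy)=(0.6021,0.7984)
member 1 (0-2): L=6.8000, (cx,cy)=(1.0000,0.0000)
member 2 (1-2): L=5.5398, (cx,cy)=(0.6628,-0.7488)
solve A·x = −loads:
  F[0-1] = +456.8440 N (tension)
  F[0-2] = +475.4978 N (tension)
  F[1-2] = -717.3658 N (compression)
  Rx@0 = -750.5600 N
  Ry@0 = -364.7564 N
  Ry@2 = +537.1364 N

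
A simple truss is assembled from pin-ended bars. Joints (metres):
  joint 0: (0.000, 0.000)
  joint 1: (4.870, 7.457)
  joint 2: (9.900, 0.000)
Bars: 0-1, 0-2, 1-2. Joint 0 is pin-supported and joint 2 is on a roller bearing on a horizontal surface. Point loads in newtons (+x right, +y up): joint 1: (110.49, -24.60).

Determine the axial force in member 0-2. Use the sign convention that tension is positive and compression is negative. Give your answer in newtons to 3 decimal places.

N=3 nodes, M=3 members, R=3 reactions → 2N=6, M+R=6
member 0 (0-1): L=8.9064, (cx,cy)=(0.5468,0.8373)
member 1 (0-2): L=9.9000, (cx,cy)=(1.0000,0.0000)
member 2 (1-2): L=8.9949, (cx,cy)=(0.5592,-0.8290)
solve A·x = −loads:
  F[0-1] = +84.4726 N (tension)
  F[0-2] = +64.3005 N (tension)
  F[1-2] = -114.9851 N (compression)
  Rx@0 = -110.4900 N
  Ry@0 = -70.7259 N
  Ry@2 = +95.3259 N

64.301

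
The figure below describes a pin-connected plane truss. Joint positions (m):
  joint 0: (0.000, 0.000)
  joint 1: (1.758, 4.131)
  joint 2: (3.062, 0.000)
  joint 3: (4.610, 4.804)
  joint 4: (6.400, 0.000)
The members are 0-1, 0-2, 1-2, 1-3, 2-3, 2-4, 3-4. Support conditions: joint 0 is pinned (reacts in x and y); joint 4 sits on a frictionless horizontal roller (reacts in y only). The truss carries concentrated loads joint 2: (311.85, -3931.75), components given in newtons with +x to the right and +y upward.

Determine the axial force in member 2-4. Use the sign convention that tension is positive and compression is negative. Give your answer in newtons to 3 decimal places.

N=5 nodes, M=7 members, R=3 reactions → 2N=10, M+R=10
member 0 (0-1): L=4.4895, (cx,cy)=(0.3916,0.9201)
member 1 (0-2): L=3.0620, (cx,cy)=(1.0000,0.0000)
member 2 (1-2): L=4.3319, (cx,cy)=(0.3010,-0.9536)
member 3 (1-3): L=2.9303, (cx,cy)=(0.9733,0.2297)
member 4 (2-3): L=5.0472, (cx,cy)=(0.3067,0.9518)
member 5 (2-4): L=3.3380, (cx,cy)=(1.0000,0.0000)
member 6 (3-4): L=5.1266, (cx,cy)=(0.3492,-0.9371)
solve A·x = −loads:
  F[0-1] = -2228.6213 N (compression)
  F[0-2] = +1184.5318 N (tension)
  F[1-2] = +1800.3425 N (tension)
  F[1-3] = -1453.4749 N (compression)
  F[2-3] = +2327.0631 N (tension)
  F[2-4] = +700.9082 N (tension)
  F[3-4] = -2007.4354 N (compression)
  Rx@0 = -311.8500 N
  Ry@0 = +2050.6534 N
  Ry@4 = +1881.0966 N

700.908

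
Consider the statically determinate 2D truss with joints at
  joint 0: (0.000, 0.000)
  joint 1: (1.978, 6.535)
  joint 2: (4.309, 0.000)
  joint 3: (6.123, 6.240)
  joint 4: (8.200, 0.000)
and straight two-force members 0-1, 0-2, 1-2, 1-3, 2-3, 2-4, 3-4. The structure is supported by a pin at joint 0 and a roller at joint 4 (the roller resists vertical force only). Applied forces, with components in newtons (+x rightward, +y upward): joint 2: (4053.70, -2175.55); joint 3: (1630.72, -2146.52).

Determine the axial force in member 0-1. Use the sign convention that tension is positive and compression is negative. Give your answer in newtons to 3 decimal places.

N=5 nodes, M=7 members, R=3 reactions → 2N=10, M+R=10
member 0 (0-1): L=6.8278, (cx,cy)=(0.2897,0.9571)
member 1 (0-2): L=4.3090, (cx,cy)=(1.0000,0.0000)
member 2 (1-2): L=6.9383, (cx,cy)=(0.3360,-0.9419)
member 3 (1-3): L=4.1555, (cx,cy)=(0.9975,-0.0710)
member 4 (2-3): L=6.4983, (cx,cy)=(0.2791,0.9602)
member 5 (2-4): L=3.8910, (cx,cy)=(1.0000,0.0000)
member 6 (3-4): L=6.5766, (cx,cy)=(0.3158,-0.9488)
solve A·x = −loads:
  F[0-1] = -350.0976 N (compression)
  F[0-2] = +5785.8427 N (tension)
  F[1-2] = +372.8932 N (tension)
  F[1-3] = -227.2741 N (compression)
  F[2-3] = +1899.8544 N (tension)
  F[2-4] = +1327.0783 N (tension)
  F[3-4] = -4202.0458 N (compression)
  Rx@0 = -5684.4200 N
  Ry@0 = +335.0847 N
  Ry@4 = +3986.9853 N

-350.098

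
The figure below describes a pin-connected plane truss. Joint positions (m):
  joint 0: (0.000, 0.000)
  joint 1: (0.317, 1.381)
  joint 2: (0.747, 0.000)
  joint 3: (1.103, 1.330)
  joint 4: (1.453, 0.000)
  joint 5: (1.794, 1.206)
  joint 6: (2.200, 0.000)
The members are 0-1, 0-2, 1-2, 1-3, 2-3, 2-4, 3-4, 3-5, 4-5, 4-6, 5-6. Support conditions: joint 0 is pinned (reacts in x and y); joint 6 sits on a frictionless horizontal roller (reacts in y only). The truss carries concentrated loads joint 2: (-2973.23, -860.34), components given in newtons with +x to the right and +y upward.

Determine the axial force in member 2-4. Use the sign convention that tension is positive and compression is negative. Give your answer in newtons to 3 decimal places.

N=7 nodes, M=11 members, R=3 reactions → 2N=14, M+R=14
member 0 (0-1): L=1.4169, (cx,cy)=(0.2237,0.9747)
member 1 (0-2): L=0.7470, (cx,cy)=(1.0000,0.0000)
member 2 (1-2): L=1.4464, (cx,cy)=(0.2973,-0.9548)
member 3 (1-3): L=0.7877, (cx,cy)=(0.9979,-0.0647)
member 4 (2-3): L=1.3768, (cx,cy)=(0.2586,0.9660)
member 5 (2-4): L=0.7060, (cx,cy)=(1.0000,0.0000)
member 6 (3-4): L=1.3753, (cx,cy)=(0.2545,-0.9671)
member 7 (3-5): L=0.7020, (cx,cy)=(0.9843,-0.1766)
member 8 (4-5): L=1.2533, (cx,cy)=(0.2721,0.9623)
member 9 (4-6): L=0.7470, (cx,cy)=(1.0000,0.0000)
member 10 (5-6): L=1.2725, (cx,cy)=(0.3191,-0.9477)
solve A·x = −loads:
  F[0-1] = -582.9930 N (compression)
  F[0-2] = -2842.7997 N (compression)
  F[1-2] = +616.4407 N (tension)
  F[1-3] = -314.3521 N (compression)
  F[2-3] = +281.3378 N (tension)
  F[2-4] = +240.9478 N (tension)
  F[3-4] = -270.1160 N (compression)
  F[3-5] = -174.9559 N (compression)
  F[4-5] = +271.4638 N (tension)
  F[4-6] = +98.3437 N (tension)
  F[5-6] = -308.2341 N (compression)
  Rx@0 = +2973.2300 N
  Ry@0 = +568.2155 N
  Ry@6 = +292.1245 N

240.948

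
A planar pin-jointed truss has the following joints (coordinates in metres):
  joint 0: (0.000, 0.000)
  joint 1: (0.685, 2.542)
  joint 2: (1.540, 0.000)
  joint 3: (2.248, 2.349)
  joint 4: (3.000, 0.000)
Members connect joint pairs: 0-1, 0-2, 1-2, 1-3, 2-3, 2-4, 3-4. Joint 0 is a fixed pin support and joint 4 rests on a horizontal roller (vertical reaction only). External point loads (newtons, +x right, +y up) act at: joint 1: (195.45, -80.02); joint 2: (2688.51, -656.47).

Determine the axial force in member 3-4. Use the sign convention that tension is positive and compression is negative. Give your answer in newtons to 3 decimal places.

N=5 nodes, M=7 members, R=3 reactions → 2N=10, M+R=10
member 0 (0-1): L=2.6327, (cx,cy)=(0.2602,0.9656)
member 1 (0-2): L=1.5400, (cx,cy)=(1.0000,0.0000)
member 2 (1-2): L=2.6819, (cx,cy)=(0.3188,-0.9478)
member 3 (1-3): L=1.5749, (cx,cy)=(0.9925,-0.1225)
member 4 (2-3): L=2.4534, (cx,cy)=(0.2886,0.9575)
member 5 (2-4): L=1.4600, (cx,cy)=(1.0000,0.0000)
member 6 (3-4): L=2.4664, (cx,cy)=(0.3049,-0.9524)
solve A·x = −loads:
  F[0-1] = -223.3110 N (compression)
  F[0-2] = +2942.0636 N (tension)
  F[1-2] = +183.7275 N (tension)
  F[1-3] = -314.4964 N (compression)
  F[2-3] = +503.7614 N (tension)
  F[2-4] = +166.7495 N (tension)
  F[3-4] = -546.9108 N (compression)
  Rx@0 = -2883.9600 N
  Ry@0 = +215.6195 N
  Ry@4 = +520.8705 N

-546.911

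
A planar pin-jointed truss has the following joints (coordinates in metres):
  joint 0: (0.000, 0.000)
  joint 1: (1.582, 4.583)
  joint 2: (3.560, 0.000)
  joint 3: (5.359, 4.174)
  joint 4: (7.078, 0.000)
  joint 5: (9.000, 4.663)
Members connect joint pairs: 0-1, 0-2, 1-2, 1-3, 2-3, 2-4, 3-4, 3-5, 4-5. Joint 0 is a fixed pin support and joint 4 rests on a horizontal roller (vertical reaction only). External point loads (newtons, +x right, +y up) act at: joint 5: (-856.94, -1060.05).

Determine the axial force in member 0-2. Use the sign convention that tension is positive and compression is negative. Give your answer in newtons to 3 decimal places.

-761.426

N=6 nodes, M=9 members, R=3 reactions → 2N=12, M+R=12
member 0 (0-1): L=4.8484, (cx,cy)=(0.3263,0.9453)
member 1 (0-2): L=3.5600, (cx,cy)=(1.0000,0.0000)
member 2 (1-2): L=4.9916, (cx,cy)=(0.3963,-0.9181)
member 3 (1-3): L=3.7991, (cx,cy)=(0.9942,-0.1077)
member 4 (2-3): L=4.5452, (cx,cy)=(0.3958,0.9183)
member 5 (2-4): L=3.5180, (cx,cy)=(1.0000,0.0000)
member 6 (3-4): L=4.5141, (cx,cy)=(0.3808,-0.9247)
member 7 (3-5): L=3.6737, (cx,cy)=(0.9911,0.1331)
member 8 (4-5): L=5.0436, (cx,cy)=(0.3811,0.9245)
solve A·x = −loads:
  F[0-1] = -292.7232 N (compression)
  F[0-2] = -761.4257 N (compression)
  F[1-2] = +327.9661 N (tension)
  F[1-3] = -226.7934 N (compression)
  F[2-3] = -327.8953 N (compression)
  F[2-4] = -501.6825 N (compression)
  F[3-4] = +234.6686 N (tension)
  F[3-5] = -448.6126 N (compression)
  F[4-5] = -1081.9792 N (compression)
  Rx@0 = +856.9400 N
  Ry@0 = +276.7018 N
  Ry@4 = +783.3482 N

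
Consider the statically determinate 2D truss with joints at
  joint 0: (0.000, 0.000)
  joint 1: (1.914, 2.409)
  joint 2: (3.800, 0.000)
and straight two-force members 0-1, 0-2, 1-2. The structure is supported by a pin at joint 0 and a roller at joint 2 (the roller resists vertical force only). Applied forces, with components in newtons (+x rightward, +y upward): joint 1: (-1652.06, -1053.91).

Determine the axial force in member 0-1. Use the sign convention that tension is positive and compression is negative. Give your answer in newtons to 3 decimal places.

N=3 nodes, M=3 members, R=3 reactions → 2N=6, M+R=6
member 0 (0-1): L=3.0768, (cx,cy)=(0.6221,0.7830)
member 1 (0-2): L=3.8000, (cx,cy)=(1.0000,0.0000)
member 2 (1-2): L=3.0595, (cx,cy)=(0.6164,-0.7874)
solve A·x = −loads:
  F[0-1] = -2005.7179 N (compression)
  F[0-2] = -404.3519 N (compression)
  F[1-2] = +655.9370 N (tension)
  Rx@0 = +1652.0600 N
  Ry@0 = +1570.3913 N
  Ry@2 = -516.4813 N

-2005.718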